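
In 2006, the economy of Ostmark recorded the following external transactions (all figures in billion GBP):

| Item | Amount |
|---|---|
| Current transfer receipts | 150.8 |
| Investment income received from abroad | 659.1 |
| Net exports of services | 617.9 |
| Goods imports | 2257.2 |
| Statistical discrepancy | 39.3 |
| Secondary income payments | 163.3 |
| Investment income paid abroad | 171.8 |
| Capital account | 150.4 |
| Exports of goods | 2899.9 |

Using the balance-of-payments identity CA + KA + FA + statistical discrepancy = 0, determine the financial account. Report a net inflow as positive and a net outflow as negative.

Goods balance = 2899.9 - 2257.2 = 642.7
Services balance = 617.9
Trade balance (goods + services) = 642.7 + 617.9 = 1260.6
Net primary income = 659.1 - 171.8 = 487.3
Net secondary income = 150.8 - 163.3 = -12.5
Current account = 1260.6 + 487.3 + (-12.5) = 1735.4
Financial account = -(1735.4 + 150.4 + 39.3) = -1925.1

-1925.1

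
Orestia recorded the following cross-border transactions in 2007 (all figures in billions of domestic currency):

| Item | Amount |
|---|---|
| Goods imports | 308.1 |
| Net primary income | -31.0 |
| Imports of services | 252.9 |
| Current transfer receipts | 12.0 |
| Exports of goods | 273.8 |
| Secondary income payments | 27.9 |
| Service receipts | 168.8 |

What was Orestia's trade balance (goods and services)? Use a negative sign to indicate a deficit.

Goods balance = 273.8 - 308.1 = -34.3
Services balance = 168.8 - 252.9 = -84.1
Trade balance (goods + services) = -34.3 + (-84.1) = -118.4

-118.4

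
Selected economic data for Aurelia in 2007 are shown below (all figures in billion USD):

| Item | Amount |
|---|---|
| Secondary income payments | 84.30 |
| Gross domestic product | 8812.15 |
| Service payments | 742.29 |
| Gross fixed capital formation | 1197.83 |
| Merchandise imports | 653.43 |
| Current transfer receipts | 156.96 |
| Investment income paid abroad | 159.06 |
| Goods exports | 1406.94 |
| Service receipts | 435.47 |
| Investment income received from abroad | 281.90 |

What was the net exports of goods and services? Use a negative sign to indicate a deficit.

446.69

Goods balance = 1406.94 - 653.43 = 753.51
Services balance = 435.47 - 742.29 = -306.82
Trade balance (goods + services) = 753.51 + (-306.82) = 446.69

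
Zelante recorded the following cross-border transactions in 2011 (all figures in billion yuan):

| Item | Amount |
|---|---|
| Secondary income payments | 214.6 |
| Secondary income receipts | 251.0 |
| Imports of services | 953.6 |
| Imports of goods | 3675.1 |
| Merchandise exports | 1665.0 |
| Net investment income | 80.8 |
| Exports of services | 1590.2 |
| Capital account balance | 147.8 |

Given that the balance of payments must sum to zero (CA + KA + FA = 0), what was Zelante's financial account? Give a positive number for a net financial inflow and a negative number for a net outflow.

1108.5

Goods balance = 1665.0 - 3675.1 = -2010.1
Services balance = 1590.2 - 953.6 = 636.6
Trade balance (goods + services) = -2010.1 + 636.6 = -1373.5
Net primary income = 80.8
Net secondary income = 251.0 - 214.6 = 36.4
Current account = -1373.5 + 80.8 + 36.4 = -1256.3
Financial account = -(-1256.3 + 147.8) = 1108.5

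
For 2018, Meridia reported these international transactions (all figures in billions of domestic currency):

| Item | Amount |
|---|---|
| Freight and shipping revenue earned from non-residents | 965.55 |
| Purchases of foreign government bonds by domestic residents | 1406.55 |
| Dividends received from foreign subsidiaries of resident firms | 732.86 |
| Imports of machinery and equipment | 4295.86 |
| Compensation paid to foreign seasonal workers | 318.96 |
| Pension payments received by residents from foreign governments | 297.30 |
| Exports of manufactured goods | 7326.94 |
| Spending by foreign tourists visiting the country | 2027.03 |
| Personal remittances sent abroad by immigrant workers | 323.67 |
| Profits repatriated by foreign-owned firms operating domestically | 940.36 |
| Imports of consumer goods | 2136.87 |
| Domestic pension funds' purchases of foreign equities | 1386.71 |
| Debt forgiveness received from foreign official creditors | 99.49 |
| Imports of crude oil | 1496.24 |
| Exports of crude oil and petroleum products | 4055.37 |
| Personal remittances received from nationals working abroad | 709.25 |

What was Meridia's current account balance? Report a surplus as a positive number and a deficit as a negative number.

6602.34

Goods: -1496.24 - 4295.86 + 4055.37 + 7326.94 - 2136.87 = 3453.34
Services: 2027.03 + 965.55 = 2992.58
Primary income: -940.36 + 732.86 - 318.96 = -526.46
Secondary income: -323.67 + 709.25 + 297.30 = 682.88
Current account = 3453.34 + 2992.58 + (-526.46) + 682.88 = 6602.34
(Excluded from the current account — financial account: purchases of foreign government bonds by domestic residents 1406.55, domestic pension funds' purchases of foreign equities 1386.71; capital account: debt forgiveness received from foreign official creditors 99.49.)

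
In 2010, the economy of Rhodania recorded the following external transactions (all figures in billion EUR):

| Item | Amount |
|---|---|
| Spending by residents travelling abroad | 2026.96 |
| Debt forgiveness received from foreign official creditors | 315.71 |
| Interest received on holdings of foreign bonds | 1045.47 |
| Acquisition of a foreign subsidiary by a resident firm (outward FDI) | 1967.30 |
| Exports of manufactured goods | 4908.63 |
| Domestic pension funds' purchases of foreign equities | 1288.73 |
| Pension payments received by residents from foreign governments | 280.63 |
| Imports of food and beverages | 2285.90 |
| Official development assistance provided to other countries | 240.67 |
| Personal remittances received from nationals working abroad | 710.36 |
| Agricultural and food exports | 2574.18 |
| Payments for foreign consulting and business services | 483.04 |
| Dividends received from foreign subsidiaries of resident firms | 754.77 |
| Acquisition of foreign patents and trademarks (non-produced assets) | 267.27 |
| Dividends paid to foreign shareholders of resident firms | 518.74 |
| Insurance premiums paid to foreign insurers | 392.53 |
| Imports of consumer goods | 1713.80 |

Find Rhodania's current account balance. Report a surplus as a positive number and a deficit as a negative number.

Goods: 4908.63 + 2574.18 - 2285.90 - 1713.80 = 3483.11
Services: -483.04 - 2026.96 - 392.53 = -2902.53
Primary income: -518.74 + 1045.47 + 754.77 = 1281.50
Secondary income: 280.63 - 240.67 + 710.36 = 750.32
Current account = 3483.11 + (-2902.53) + 1281.50 + 750.32 = 2612.40
(Excluded from the current account — capital account: debt forgiveness received from foreign official creditors 315.71, acquisition of foreign patents and trademarks (non-produced assets) 267.27; financial account: acquisition of a foreign subsidiary by a resident firm (outward FDI) 1967.30, domestic pension funds' purchases of foreign equities 1288.73.)

2612.40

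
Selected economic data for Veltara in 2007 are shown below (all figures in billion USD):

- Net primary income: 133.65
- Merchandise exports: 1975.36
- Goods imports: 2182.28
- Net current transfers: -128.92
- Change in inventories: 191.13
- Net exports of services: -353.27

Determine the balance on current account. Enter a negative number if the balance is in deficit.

-555.46

Goods balance = 1975.36 - 2182.28 = -206.92
Services balance = -353.27
Trade balance (goods + services) = -206.92 + (-353.27) = -560.19
Net primary income = 133.65
Net secondary income = -128.92
Current account = -560.19 + 133.65 + (-128.92) = -555.46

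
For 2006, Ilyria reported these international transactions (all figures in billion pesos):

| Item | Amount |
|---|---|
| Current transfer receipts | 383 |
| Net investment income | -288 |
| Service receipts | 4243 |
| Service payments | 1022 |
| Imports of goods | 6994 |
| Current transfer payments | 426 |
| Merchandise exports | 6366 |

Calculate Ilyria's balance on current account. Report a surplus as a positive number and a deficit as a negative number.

Goods balance = 6366 - 6994 = -628
Services balance = 4243 - 1022 = 3221
Trade balance (goods + services) = -628 + 3221 = 2593
Net primary income = -288
Net secondary income = 383 - 426 = -43
Current account = 2593 + (-288) + (-43) = 2262

2262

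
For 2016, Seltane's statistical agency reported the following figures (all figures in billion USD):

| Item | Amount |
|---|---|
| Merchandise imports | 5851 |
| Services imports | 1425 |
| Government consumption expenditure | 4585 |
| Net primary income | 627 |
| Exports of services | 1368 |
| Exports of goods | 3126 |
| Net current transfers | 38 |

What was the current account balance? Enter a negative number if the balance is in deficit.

-2117

Goods balance = 3126 - 5851 = -2725
Services balance = 1368 - 1425 = -57
Trade balance (goods + services) = -2725 + (-57) = -2782
Net primary income = 627
Net secondary income = 38
Current account = -2782 + 627 + 38 = -2117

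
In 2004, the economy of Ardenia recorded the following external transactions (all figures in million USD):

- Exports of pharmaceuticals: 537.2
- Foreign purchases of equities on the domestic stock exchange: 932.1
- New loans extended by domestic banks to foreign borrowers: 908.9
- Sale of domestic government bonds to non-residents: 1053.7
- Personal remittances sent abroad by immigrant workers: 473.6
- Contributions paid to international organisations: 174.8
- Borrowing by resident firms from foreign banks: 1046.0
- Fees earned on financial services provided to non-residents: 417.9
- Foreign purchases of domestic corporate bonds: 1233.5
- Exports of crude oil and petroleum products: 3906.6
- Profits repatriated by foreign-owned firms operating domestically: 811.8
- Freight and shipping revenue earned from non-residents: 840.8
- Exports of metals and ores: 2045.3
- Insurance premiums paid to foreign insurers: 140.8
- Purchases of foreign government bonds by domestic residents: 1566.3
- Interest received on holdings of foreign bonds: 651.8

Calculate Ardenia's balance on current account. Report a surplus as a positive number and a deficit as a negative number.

Goods: 2045.3 + 3906.6 + 537.2 = 6489.1
Services: 840.8 - 140.8 + 417.9 = 1117.9
Primary income: -811.8 + 651.8 = -160.0
Secondary income: -473.6 - 174.8 = -648.4
Current account = 6489.1 + 1117.9 + (-160.0) + (-648.4) = 6798.6
(Excluded from the current account — financial account: foreign purchases of equities on the domestic stock exchange 932.1, new loans extended by domestic banks to foreign borrowers 908.9, sale of domestic government bonds to non-residents 1053.7, borrowing by resident firms from foreign banks 1046.0, foreign purchases of domestic corporate bonds 1233.5, purchases of foreign government bonds by domestic residents 1566.3.)

6798.6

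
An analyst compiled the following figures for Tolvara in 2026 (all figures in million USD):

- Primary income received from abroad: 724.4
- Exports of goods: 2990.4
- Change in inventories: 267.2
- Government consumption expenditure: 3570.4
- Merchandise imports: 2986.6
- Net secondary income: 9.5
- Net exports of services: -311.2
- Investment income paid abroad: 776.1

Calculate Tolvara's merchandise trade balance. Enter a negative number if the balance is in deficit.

Goods balance = 2990.4 - 2986.6 = 3.8

3.8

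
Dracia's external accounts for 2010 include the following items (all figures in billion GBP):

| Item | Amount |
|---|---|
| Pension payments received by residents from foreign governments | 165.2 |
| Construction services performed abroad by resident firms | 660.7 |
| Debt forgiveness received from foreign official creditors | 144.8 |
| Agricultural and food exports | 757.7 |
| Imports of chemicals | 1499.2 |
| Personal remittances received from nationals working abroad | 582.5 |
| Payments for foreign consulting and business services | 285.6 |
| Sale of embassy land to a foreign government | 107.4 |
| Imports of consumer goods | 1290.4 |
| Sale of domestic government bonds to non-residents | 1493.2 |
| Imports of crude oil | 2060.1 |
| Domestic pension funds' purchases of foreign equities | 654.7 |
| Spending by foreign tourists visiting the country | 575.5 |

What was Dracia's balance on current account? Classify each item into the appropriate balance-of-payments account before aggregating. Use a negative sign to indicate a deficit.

Goods: 757.7 - 2060.1 - 1499.2 - 1290.4 = -4092.0
Services: -285.6 + 575.5 + 660.7 = 950.6
Secondary income: 582.5 + 165.2 = 747.7
Current account = (-4092.0) + 950.6 + 747.7 = -2393.7
(Excluded from the current account — capital account: debt forgiveness received from foreign official creditors 144.8, sale of embassy land to a foreign government 107.4; financial account: sale of domestic government bonds to non-residents 1493.2, domestic pension funds' purchases of foreign equities 654.7.)

-2393.7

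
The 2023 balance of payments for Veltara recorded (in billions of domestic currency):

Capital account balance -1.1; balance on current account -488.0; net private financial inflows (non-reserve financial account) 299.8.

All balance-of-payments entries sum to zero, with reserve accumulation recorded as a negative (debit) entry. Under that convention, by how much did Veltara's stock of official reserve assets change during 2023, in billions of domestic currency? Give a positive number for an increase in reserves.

Official reserve transactions balance = -((-488.0) + (-1.1) + 299.8) = 189.3
An accumulation of reserves is recorded as a debit (negative entry), so the change in the stock of reserves is the negative of that balance.
Change in official reserves = -(189.3) = -189.3

-189.3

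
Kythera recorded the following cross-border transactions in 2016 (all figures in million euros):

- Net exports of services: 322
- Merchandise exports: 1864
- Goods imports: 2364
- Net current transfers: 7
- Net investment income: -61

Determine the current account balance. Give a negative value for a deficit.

-232

Goods balance = 1864 - 2364 = -500
Services balance = 322
Trade balance (goods + services) = -500 + 322 = -178
Net primary income = -61
Net secondary income = 7
Current account = -178 + (-61) + 7 = -232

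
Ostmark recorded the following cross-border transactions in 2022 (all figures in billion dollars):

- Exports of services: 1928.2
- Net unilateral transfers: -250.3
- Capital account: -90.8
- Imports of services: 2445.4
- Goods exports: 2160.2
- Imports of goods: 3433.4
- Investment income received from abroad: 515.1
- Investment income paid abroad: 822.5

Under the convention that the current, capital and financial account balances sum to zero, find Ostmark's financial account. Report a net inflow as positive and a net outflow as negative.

2438.9

Goods balance = 2160.2 - 3433.4 = -1273.2
Services balance = 1928.2 - 2445.4 = -517.2
Trade balance (goods + services) = -1273.2 + (-517.2) = -1790.4
Net primary income = 515.1 - 822.5 = -307.4
Net secondary income = -250.3
Current account = -1790.4 + (-307.4) + (-250.3) = -2348.1
Financial account = -(-2348.1 + (-90.8)) = 2438.9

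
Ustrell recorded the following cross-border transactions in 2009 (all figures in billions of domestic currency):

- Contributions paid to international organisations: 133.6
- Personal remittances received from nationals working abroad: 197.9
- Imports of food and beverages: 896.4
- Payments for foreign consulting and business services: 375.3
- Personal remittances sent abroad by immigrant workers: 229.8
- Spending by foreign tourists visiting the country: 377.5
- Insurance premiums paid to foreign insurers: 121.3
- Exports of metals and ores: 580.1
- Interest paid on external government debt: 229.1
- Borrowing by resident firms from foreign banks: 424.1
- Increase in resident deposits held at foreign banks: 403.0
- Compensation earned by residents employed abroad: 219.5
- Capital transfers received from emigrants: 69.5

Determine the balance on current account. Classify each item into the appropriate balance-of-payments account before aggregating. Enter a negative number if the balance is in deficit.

Goods: 580.1 - 896.4 = -316.3
Services: -375.3 - 121.3 + 377.5 = -119.1
Primary income: 219.5 - 229.1 = -9.6
Secondary income: -133.6 + 197.9 - 229.8 = -165.5
Current account = (-316.3) + (-119.1) + (-9.6) + (-165.5) = -610.5
(Excluded from the current account — financial account: borrowing by resident firms from foreign banks 424.1, increase in resident deposits held at foreign banks 403.0; capital account: capital transfers received from emigrants 69.5.)

-610.5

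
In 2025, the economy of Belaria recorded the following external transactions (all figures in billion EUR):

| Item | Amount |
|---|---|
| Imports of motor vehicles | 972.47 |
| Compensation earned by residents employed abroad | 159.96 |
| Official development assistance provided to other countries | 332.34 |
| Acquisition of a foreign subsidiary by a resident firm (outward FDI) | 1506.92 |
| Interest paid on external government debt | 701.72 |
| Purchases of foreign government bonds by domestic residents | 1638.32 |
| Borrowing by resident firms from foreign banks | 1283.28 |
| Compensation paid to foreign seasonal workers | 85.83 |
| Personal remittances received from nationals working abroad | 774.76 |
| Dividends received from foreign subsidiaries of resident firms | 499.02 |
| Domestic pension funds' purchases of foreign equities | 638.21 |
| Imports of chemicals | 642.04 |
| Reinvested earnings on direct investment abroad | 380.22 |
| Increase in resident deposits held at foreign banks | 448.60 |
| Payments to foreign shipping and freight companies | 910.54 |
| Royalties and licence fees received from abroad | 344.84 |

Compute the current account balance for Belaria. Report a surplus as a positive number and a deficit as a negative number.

Goods: -972.47 - 642.04 = -1614.51
Services: -910.54 + 344.84 = -565.70
Primary income: -701.72 - 85.83 + 159.96 + 380.22 + 499.02 = 251.65
Secondary income: 774.76 - 332.34 = 442.42
Current account = (-1614.51) + (-565.70) + 251.65 + 442.42 = -1486.14
(Excluded from the current account — financial account: acquisition of a foreign subsidiary by a resident firm (outward FDI) 1506.92, purchases of foreign government bonds by domestic residents 1638.32, borrowing by resident firms from foreign banks 1283.28, domestic pension funds' purchases of foreign equities 638.21, increase in resident deposits held at foreign banks 448.60.)

-1486.14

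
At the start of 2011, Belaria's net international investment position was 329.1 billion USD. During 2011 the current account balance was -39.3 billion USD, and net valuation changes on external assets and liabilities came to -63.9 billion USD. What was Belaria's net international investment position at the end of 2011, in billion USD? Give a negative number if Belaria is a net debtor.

Change in NIIP = current account + net valuation change = -39.3 + (-63.9) = -103.2
End-of-year NIIP = 329.1 + (-103.2) = 225.9

225.9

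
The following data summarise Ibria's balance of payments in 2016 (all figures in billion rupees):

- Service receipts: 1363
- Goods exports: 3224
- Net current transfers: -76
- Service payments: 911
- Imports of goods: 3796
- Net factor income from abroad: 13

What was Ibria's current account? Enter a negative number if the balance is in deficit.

Goods balance = 3224 - 3796 = -572
Services balance = 1363 - 911 = 452
Trade balance (goods + services) = -572 + 452 = -120
Net primary income = 13
Net secondary income = -76
Current account = -120 + 13 + (-76) = -183

-183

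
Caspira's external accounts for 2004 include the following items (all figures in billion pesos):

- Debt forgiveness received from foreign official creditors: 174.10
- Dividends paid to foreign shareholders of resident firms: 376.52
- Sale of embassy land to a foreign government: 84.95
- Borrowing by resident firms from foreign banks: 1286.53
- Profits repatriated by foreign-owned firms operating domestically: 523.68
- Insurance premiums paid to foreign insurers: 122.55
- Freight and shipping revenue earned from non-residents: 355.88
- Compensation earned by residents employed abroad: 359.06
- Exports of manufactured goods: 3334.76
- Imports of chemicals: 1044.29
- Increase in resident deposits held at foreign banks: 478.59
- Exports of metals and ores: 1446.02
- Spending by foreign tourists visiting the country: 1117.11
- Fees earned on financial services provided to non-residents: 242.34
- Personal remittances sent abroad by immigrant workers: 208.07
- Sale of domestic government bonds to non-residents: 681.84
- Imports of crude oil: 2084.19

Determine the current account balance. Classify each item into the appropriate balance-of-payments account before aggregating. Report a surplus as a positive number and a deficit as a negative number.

2495.87

Goods: 3334.76 + 1446.02 - 1044.29 - 2084.19 = 1652.30
Services: 242.34 - 122.55 + 1117.11 + 355.88 = 1592.78
Primary income: -376.52 + 359.06 - 523.68 = -541.14
Secondary income: -208.07
Current account = 1652.30 + 1592.78 + (-541.14) + (-208.07) = 2495.87
(Excluded from the current account — capital account: debt forgiveness received from foreign official creditors 174.10, sale of embassy land to a foreign government 84.95; financial account: borrowing by resident firms from foreign banks 1286.53, increase in resident deposits held at foreign banks 478.59, sale of domestic government bonds to non-residents 681.84.)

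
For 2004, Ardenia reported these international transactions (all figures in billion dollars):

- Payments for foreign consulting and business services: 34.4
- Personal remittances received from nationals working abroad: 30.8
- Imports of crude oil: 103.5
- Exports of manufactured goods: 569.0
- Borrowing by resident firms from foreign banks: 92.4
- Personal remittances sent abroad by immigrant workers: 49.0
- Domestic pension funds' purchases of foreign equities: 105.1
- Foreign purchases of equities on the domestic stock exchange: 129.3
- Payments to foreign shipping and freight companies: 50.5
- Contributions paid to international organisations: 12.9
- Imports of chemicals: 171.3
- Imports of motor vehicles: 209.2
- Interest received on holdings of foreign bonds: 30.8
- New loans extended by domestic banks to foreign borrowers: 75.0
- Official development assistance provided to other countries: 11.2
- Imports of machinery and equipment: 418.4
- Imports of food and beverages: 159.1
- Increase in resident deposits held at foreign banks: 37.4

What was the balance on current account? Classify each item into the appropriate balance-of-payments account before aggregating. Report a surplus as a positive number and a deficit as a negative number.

-588.9

Goods: 569.0 - 159.1 - 171.3 - 103.5 - 209.2 - 418.4 = -492.5
Services: -34.4 - 50.5 = -84.9
Primary income: 30.8
Secondary income: -11.2 + 30.8 - 49.0 - 12.9 = -42.3
Current account = (-492.5) + (-84.9) + 30.8 + (-42.3) = -588.9
(Excluded from the current account — financial account: borrowing by resident firms from foreign banks 92.4, domestic pension funds' purchases of foreign equities 105.1, foreign purchases of equities on the domestic stock exchange 129.3, new loans extended by domestic banks to foreign borrowers 75.0, increase in resident deposits held at foreign banks 37.4.)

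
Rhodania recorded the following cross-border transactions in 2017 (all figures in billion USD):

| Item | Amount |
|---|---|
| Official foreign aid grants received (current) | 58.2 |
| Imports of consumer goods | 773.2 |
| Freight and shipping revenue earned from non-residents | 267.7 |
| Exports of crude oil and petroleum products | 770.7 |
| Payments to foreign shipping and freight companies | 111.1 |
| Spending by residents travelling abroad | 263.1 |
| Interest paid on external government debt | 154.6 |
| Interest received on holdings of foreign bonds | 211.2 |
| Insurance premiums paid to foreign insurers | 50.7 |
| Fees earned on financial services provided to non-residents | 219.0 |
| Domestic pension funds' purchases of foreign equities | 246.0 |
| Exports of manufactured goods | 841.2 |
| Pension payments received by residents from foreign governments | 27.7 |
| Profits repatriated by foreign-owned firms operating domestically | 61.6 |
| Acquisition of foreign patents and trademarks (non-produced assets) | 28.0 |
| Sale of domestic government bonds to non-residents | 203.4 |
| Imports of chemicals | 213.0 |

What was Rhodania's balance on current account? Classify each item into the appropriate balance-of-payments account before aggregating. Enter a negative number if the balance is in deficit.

Goods: -213.0 - 773.2 + 841.2 + 770.7 = 625.7
Services: 267.7 + 219.0 - 111.1 - 50.7 - 263.1 = 61.8
Primary income: 211.2 - 154.6 - 61.6 = -5.0
Secondary income: 58.2 + 27.7 = 85.9
Current account = 625.7 + 61.8 + (-5.0) + 85.9 = 768.4
(Excluded from the current account — financial account: domestic pension funds' purchases of foreign equities 246.0, sale of domestic government bonds to non-residents 203.4; capital account: acquisition of foreign patents and trademarks (non-produced assets) 28.0.)

768.4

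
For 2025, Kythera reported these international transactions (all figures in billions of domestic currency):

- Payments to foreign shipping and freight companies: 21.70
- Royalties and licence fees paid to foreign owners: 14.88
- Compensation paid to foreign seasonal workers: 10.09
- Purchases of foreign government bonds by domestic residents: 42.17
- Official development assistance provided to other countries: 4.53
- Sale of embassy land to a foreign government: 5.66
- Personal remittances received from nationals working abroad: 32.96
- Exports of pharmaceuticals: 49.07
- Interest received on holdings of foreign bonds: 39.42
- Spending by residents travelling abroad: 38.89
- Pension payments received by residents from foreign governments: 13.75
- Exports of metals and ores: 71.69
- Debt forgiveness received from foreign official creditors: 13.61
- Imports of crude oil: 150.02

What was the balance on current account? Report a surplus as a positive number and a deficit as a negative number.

Goods: 71.69 + 49.07 - 150.02 = -29.26
Services: -14.88 - 38.89 - 21.70 = -75.47
Primary income: -10.09 + 39.42 = 29.33
Secondary income: -4.53 + 32.96 + 13.75 = 42.18
Current account = (-29.26) + (-75.47) + 29.33 + 42.18 = -33.22
(Excluded from the current account — financial account: purchases of foreign government bonds by domestic residents 42.17; capital account: sale of embassy land to a foreign government 5.66, debt forgiveness received from foreign official creditors 13.61.)

-33.22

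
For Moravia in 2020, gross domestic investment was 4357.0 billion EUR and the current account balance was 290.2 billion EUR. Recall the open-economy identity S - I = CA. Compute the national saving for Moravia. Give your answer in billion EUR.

S = I + CA = 4357.0 + 290.2 = 4647.2

4647.2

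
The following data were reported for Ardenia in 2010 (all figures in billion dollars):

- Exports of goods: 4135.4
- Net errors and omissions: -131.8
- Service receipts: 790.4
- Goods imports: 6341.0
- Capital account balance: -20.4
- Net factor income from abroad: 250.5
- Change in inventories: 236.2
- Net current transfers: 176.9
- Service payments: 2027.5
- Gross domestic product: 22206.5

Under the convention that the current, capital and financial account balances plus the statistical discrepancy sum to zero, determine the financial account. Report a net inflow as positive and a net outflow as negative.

Goods balance = 4135.4 - 6341.0 = -2205.6
Services balance = 790.4 - 2027.5 = -1237.1
Trade balance (goods + services) = -2205.6 + (-1237.1) = -3442.7
Net primary income = 250.5
Net secondary income = 176.9
Current account = -3442.7 + 250.5 + 176.9 = -3015.3
Financial account = -(-3015.3 + (-20.4) + (-131.8)) = 3167.5

3167.5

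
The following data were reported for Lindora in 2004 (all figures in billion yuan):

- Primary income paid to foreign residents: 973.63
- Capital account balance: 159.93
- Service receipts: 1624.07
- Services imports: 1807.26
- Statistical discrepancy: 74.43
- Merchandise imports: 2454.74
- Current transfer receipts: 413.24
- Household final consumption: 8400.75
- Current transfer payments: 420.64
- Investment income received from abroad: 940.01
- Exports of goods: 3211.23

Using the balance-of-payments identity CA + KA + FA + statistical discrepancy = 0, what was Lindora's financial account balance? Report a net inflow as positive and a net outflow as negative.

-766.64

Goods balance = 3211.23 - 2454.74 = 756.49
Services balance = 1624.07 - 1807.26 = -183.19
Trade balance (goods + services) = 756.49 + (-183.19) = 573.30
Net primary income = 940.01 - 973.63 = -33.62
Net secondary income = 413.24 - 420.64 = -7.40
Current account = 573.30 + (-33.62) + (-7.40) = 532.28
Financial account = -(532.28 + 159.93 + 74.43) = -766.64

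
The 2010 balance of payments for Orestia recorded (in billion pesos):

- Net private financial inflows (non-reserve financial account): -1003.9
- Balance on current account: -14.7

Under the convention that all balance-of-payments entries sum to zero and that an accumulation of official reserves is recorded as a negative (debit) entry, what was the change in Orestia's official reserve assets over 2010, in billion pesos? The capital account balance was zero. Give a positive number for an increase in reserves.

Official reserve transactions balance = -((-14.7) + (-1003.9)) = 1018.6
An accumulation of reserves is recorded as a debit (negative entry), so the change in the stock of reserves is the negative of that balance.
Change in official reserves = -(1018.6) = -1018.6

-1018.6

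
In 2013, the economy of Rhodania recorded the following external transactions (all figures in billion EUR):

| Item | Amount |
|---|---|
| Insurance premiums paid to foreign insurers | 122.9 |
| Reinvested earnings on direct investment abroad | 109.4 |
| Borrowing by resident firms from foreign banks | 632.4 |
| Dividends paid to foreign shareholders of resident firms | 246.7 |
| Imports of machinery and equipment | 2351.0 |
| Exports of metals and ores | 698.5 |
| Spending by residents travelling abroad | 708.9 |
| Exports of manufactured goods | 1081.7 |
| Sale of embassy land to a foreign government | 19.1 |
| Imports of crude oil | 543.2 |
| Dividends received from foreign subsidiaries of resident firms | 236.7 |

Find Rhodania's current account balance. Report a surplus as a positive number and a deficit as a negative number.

-1846.4

Goods: 1081.7 - 543.2 + 698.5 - 2351.0 = -1114.0
Services: -122.9 - 708.9 = -831.8
Primary income: 109.4 - 246.7 + 236.7 = 99.4
Current account = (-1114.0) + (-831.8) + 99.4 = -1846.4
(Excluded from the current account — financial account: borrowing by resident firms from foreign banks 632.4; capital account: sale of embassy land to a foreign government 19.1.)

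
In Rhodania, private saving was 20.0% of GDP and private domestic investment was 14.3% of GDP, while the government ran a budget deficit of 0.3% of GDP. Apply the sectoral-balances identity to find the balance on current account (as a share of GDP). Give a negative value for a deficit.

5.4

By the sectoral-balances identity, CA = (S_private - I) + (T - G).
Private balance = 20.0 - 14.3 = 5.7
Government balance (T - G) = -0.3
CA = 5.7 + (-0.3) = 5.4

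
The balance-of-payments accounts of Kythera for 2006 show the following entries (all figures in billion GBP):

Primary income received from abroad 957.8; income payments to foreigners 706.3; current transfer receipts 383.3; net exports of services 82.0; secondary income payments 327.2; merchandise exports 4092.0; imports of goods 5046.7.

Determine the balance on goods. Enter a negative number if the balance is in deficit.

Goods balance = 4092.0 - 5046.7 = -954.7

-954.7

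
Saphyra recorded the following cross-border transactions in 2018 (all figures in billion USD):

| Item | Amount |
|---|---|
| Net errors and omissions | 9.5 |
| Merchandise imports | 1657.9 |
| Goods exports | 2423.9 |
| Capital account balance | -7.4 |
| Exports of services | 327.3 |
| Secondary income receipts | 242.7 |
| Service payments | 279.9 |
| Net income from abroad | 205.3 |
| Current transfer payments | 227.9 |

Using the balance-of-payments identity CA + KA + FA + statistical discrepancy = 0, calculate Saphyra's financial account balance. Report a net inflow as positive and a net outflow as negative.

-1035.6

Goods balance = 2423.9 - 1657.9 = 766.0
Services balance = 327.3 - 279.9 = 47.4
Trade balance (goods + services) = 766.0 + 47.4 = 813.4
Net primary income = 205.3
Net secondary income = 242.7 - 227.9 = 14.8
Current account = 813.4 + 205.3 + 14.8 = 1033.5
Financial account = -(1033.5 + (-7.4) + 9.5) = -1035.6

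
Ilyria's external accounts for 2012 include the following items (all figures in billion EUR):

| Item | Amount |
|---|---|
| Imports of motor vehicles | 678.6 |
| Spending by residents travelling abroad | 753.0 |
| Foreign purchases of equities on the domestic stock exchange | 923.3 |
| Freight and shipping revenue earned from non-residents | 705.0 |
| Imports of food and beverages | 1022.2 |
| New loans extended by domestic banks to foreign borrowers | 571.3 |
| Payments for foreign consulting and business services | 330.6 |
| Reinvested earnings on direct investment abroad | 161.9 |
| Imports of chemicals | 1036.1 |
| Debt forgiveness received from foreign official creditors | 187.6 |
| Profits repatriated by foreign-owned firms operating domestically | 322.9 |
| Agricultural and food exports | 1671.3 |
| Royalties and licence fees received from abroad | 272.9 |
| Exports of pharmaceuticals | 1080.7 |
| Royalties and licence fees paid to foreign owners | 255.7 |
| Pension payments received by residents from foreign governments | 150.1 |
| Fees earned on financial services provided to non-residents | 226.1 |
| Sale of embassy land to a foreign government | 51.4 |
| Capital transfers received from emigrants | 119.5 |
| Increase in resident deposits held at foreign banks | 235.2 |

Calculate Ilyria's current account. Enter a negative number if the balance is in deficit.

Goods: -1036.1 + 1671.3 - 678.6 + 1080.7 - 1022.2 = 15.1
Services: 226.1 - 753.0 - 255.7 + 272.9 - 330.6 + 705.0 = -135.3
Primary income: -322.9 + 161.9 = -161.0
Secondary income: 150.1
Current account = 15.1 + (-135.3) + (-161.0) + 150.1 = -131.1
(Excluded from the current account — financial account: foreign purchases of equities on the domestic stock exchange 923.3, new loans extended by domestic banks to foreign borrowers 571.3, increase in resident deposits held at foreign banks 235.2; capital account: debt forgiveness received from foreign official creditors 187.6, sale of embassy land to a foreign government 51.4, capital transfers received from emigrants 119.5.)

-131.1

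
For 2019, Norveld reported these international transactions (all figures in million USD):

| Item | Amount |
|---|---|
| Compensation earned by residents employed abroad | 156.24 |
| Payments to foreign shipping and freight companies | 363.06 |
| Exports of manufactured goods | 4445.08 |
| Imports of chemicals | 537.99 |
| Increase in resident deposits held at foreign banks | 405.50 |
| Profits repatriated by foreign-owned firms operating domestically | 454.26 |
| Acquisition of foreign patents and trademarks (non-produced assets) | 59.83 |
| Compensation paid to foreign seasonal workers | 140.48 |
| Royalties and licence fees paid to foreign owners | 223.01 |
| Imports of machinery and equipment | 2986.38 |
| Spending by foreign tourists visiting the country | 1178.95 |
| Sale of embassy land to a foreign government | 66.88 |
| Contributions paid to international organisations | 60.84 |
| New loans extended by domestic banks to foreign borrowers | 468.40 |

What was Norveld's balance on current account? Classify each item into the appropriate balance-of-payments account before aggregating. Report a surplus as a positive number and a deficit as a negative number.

1014.25

Goods: -2986.38 - 537.99 + 4445.08 = 920.71
Services: 1178.95 - 363.06 - 223.01 = 592.88
Primary income: -454.26 + 156.24 - 140.48 = -438.50
Secondary income: -60.84
Current account = 920.71 + 592.88 + (-438.50) + (-60.84) = 1014.25
(Excluded from the current account — financial account: increase in resident deposits held at foreign banks 405.50, new loans extended by domestic banks to foreign borrowers 468.40; capital account: acquisition of foreign patents and trademarks (non-produced assets) 59.83, sale of embassy land to a foreign government 66.88.)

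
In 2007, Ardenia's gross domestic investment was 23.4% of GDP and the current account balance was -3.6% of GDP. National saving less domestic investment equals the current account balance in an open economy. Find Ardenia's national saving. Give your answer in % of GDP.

19.8

S - I = CA (net lending to the rest of the world).
S = I + CA = 23.4 + (-3.6) = 19.8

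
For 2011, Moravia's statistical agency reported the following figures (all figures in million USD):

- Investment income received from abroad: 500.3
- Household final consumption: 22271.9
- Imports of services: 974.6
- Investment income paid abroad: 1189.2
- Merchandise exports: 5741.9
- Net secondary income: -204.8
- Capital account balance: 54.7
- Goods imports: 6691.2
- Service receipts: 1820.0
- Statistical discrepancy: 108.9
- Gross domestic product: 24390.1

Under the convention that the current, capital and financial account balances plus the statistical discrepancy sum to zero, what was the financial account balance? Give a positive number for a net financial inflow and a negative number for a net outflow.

Goods balance = 5741.9 - 6691.2 = -949.3
Services balance = 1820.0 - 974.6 = 845.4
Trade balance (goods + services) = -949.3 + 845.4 = -103.9
Net primary income = 500.3 - 1189.2 = -688.9
Net secondary income = -204.8
Current account = -103.9 + (-688.9) + (-204.8) = -997.6
Financial account = -(-997.6 + 54.7 + 108.9) = 834.0

834.0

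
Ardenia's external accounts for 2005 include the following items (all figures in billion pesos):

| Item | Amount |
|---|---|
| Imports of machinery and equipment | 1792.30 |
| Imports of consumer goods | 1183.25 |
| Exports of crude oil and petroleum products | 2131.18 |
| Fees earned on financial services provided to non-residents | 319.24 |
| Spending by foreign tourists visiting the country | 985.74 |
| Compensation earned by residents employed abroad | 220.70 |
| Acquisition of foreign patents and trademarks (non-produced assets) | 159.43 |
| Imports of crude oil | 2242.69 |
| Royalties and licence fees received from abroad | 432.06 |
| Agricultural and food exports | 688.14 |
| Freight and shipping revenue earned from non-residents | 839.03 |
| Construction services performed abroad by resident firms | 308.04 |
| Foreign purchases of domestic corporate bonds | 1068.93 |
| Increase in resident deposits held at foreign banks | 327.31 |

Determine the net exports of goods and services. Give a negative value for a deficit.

Goods: 2131.18 - 2242.69 - 1183.25 - 1792.30 + 688.14 = -2398.92
Services: 839.03 + 319.24 + 308.04 + 432.06 + 985.74 = 2884.11
Trade balance = -2398.92 + 2884.11 = 485.19
(Excluded from the trade balance — primary income: compensation earned by residents employed abroad 220.70; capital account: acquisition of foreign patents and trademarks (non-produced assets) 159.43; financial account: foreign purchases of domestic corporate bonds 1068.93, increase in resident deposits held at foreign banks 327.31.)

485.19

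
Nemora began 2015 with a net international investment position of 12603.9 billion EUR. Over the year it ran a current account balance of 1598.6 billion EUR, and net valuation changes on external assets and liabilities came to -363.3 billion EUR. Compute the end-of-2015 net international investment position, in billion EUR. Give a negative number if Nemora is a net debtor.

13839.2

Change in NIIP = current account + net valuation change = 1598.6 + (-363.3) = 1235.3
End-of-year NIIP = 12603.9 + 1235.3 = 13839.2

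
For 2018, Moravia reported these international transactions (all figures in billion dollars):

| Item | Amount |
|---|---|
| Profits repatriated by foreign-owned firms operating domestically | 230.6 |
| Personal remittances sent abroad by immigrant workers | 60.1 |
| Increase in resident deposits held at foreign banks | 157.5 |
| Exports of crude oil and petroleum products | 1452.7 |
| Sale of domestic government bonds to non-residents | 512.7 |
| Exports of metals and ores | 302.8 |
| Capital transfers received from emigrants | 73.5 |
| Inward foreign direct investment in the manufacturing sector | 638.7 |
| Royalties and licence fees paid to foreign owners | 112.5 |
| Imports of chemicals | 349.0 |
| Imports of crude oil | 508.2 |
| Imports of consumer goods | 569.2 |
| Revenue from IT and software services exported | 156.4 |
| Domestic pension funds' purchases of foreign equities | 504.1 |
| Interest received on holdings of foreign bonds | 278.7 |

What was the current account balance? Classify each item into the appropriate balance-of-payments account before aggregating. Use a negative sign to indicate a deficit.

Goods: 302.8 - 349.0 - 508.2 + 1452.7 - 569.2 = 329.1
Services: 156.4 - 112.5 = 43.9
Primary income: 278.7 - 230.6 = 48.1
Secondary income: -60.1
Current account = 329.1 + 43.9 + 48.1 + (-60.1) = 361.0
(Excluded from the current account — financial account: increase in resident deposits held at foreign banks 157.5, sale of domestic government bonds to non-residents 512.7, inward foreign direct investment in the manufacturing sector 638.7, domestic pension funds' purchases of foreign equities 504.1; capital account: capital transfers received from emigrants 73.5.)

361.0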